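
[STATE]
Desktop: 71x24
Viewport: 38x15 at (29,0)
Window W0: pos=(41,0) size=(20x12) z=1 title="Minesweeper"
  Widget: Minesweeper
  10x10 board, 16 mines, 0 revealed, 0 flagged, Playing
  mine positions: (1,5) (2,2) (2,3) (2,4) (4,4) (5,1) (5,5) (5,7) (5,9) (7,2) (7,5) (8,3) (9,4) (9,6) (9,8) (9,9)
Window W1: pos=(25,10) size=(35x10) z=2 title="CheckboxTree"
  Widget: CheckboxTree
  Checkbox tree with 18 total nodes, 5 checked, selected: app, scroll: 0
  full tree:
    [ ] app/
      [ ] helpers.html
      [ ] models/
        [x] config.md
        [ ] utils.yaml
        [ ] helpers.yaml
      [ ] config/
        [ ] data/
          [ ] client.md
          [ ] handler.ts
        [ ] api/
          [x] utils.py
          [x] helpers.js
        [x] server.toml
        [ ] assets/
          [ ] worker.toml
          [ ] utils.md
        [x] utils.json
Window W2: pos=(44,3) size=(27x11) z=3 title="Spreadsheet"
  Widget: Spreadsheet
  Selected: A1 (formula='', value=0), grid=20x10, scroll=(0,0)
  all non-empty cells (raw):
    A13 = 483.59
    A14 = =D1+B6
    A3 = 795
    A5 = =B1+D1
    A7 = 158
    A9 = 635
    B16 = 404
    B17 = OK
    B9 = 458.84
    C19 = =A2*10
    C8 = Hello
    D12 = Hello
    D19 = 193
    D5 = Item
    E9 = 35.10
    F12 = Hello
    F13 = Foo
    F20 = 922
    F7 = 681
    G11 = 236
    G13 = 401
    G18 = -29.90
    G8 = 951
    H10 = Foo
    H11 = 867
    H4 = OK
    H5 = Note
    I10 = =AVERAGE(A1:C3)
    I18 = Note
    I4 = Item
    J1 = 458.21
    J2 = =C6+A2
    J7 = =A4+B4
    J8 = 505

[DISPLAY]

            ┏━━━━━━━━━━━━━━━━━━┓      
            ┃ Minesweeper      ┃      
            ┠──────────────────┨      
            ┃■■┏━━━━━━━━━━━━━━━━━━━━━━
            ┃■■┃ Spreadsheet          
            ┃■■┠──────────────────────
            ┃■■┃A1:                   
            ┃■■┃       A       B      
            ┃■■┃----------------------
            ┃■■┃  1      [0]       0  
━━━━━━━━━━━━━━━┃  2        0       0  
eckboxTree     ┃  3      795       0  
───────────────┃  4        0       0  
] app/         ┗━━━━━━━━━━━━━━━━━━━━━━
[ ] helpers.html              ┃       


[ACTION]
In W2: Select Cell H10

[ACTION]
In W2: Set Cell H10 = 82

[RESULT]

            ┏━━━━━━━━━━━━━━━━━━┓      
            ┃ Minesweeper      ┃      
            ┠──────────────────┨      
            ┃■■┏━━━━━━━━━━━━━━━━━━━━━━
            ┃■■┃ Spreadsheet          
            ┃■■┠──────────────────────
            ┃■■┃H10: 82               
            ┃■■┃       A       B      
            ┃■■┃----------------------
            ┃■■┃  1        0       0  
━━━━━━━━━━━━━━━┃  2        0       0  
eckboxTree     ┃  3      795       0  
───────────────┃  4        0       0  
] app/         ┗━━━━━━━━━━━━━━━━━━━━━━
[ ] helpers.html              ┃       


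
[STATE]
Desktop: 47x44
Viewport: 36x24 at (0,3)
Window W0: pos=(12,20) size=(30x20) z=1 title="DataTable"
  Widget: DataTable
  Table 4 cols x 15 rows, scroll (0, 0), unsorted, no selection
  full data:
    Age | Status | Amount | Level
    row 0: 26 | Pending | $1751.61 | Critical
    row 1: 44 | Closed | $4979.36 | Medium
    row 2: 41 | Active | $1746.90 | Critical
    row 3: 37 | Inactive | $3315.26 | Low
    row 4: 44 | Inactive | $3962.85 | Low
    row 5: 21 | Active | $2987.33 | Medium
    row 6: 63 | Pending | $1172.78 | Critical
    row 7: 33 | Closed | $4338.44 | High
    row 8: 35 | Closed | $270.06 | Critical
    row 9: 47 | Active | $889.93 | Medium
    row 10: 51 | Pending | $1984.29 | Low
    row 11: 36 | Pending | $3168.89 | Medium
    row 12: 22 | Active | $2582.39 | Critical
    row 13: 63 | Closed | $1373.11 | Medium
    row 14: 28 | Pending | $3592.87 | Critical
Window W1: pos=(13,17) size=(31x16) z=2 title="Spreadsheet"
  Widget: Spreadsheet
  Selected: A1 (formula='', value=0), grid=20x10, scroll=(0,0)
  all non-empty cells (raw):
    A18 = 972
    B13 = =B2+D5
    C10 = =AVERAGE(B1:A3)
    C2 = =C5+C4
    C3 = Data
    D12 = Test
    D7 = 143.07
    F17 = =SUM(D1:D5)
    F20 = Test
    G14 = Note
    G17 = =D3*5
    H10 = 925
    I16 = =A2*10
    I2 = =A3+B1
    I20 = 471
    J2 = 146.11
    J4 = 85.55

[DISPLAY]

                                    
                                    
                                    
                                    
                                    
                                    
                                    
                                    
                                    
                                    
                                    
                                    
                                    
                                    
             ┏━━━━━━━━━━━━━━━━━━━━━━
             ┃ Spreadsheet          
             ┠──────────────────────
            ┏┃A1:                   
            ┃┃       A       B      
            ┠┃----------------------
            ┃┃  1      [0]       0  
            ┃┃  2        0       0  
            ┃┃  3        0       0Da
            ┃┃  4        0       0  


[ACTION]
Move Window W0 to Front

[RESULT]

                                    
                                    
                                    
                                    
                                    
                                    
                                    
                                    
                                    
                                    
                                    
                                    
                                    
                                    
             ┏━━━━━━━━━━━━━━━━━━━━━━
             ┃ Spreadsheet          
             ┠──────────────────────
            ┏━━━━━━━━━━━━━━━━━━━━━━━
            ┃ DataTable             
            ┠───────────────────────
            ┃Age│Status  │Amount  │L
            ┃───┼────────┼────────┼─
            ┃26 │Pending │$1751.61│C
            ┃44 │Closed  │$4979.36│M


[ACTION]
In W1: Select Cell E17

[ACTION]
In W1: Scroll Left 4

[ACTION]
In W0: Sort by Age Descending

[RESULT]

                                    
                                    
                                    
                                    
                                    
                                    
                                    
                                    
                                    
                                    
                                    
                                    
                                    
                                    
             ┏━━━━━━━━━━━━━━━━━━━━━━
             ┃ Spreadsheet          
             ┠──────────────────────
            ┏━━━━━━━━━━━━━━━━━━━━━━━
            ┃ DataTable             
            ┠───────────────────────
            ┃Ag▼│Status  │Amount  │L
            ┃───┼────────┼────────┼─
            ┃63 │Pending │$1172.78│C
            ┃63 │Closed  │$1373.11│M


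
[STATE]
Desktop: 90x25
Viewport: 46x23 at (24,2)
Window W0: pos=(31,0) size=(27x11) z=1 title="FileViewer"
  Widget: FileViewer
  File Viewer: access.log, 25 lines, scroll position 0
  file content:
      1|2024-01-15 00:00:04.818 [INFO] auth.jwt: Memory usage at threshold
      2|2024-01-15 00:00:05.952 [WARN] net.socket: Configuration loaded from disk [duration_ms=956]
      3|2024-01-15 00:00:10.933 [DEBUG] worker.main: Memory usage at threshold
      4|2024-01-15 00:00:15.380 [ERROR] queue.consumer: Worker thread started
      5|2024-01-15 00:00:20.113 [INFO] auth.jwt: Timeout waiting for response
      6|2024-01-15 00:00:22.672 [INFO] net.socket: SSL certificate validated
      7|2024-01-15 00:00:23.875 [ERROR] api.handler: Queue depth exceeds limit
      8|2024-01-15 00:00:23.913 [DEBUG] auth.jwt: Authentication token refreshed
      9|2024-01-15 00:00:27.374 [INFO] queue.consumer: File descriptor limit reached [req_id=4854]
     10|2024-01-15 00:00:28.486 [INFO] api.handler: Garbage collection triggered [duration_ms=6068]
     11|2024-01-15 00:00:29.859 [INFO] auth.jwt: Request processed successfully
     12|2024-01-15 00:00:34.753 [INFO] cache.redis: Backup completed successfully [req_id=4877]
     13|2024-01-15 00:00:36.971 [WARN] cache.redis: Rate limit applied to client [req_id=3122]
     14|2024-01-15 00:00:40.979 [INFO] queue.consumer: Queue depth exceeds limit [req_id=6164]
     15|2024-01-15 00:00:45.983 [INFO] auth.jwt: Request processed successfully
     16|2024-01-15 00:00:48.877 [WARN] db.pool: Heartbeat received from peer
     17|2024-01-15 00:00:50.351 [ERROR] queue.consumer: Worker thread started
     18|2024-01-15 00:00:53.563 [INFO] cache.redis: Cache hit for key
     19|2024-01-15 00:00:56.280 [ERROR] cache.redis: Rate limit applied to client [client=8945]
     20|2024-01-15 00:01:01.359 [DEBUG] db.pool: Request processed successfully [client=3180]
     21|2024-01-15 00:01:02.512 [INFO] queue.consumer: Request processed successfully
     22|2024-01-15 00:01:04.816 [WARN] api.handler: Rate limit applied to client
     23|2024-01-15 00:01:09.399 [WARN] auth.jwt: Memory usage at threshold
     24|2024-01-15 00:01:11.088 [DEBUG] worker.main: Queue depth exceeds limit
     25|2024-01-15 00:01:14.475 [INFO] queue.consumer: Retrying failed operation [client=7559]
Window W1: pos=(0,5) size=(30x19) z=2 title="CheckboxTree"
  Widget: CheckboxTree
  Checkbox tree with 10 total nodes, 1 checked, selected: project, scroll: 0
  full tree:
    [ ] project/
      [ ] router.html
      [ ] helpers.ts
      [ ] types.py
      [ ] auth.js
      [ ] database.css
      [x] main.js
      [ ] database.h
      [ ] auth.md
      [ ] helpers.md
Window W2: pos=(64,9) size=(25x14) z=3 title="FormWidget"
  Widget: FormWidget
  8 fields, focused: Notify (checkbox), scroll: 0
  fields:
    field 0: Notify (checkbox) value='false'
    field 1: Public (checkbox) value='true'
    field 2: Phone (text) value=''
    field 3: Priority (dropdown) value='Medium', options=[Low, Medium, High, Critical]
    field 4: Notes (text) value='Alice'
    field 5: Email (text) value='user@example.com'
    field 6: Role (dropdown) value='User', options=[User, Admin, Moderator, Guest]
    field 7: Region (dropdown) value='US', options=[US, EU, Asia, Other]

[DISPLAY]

       ┠─────────────────────────┨            
       ┃2024-01-15 00:00:04.818 ▲┃            
       ┃2024-01-15 00:00:05.952 █┃            
━━━━━┓ ┃2024-01-15 00:00:10.933 ░┃            
     ┃ ┃2024-01-15 00:00:15.380 ░┃            
─────┨ ┃2024-01-15 00:00:20.113 ░┃            
     ┃ ┃2024-01-15 00:00:22.672 ░┃            
     ┃ ┃2024-01-15 00:00:23.875 ▼┃      ┏━━━━━
     ┃ ┗━━━━━━━━━━━━━━━━━━━━━━━━━┛      ┃ Form
     ┃                                  ┠─────
     ┃                                  ┃> Not
     ┃                                  ┃  Pub
     ┃                                  ┃  Pho
     ┃                                  ┃  Pri
     ┃                                  ┃  Not
     ┃                                  ┃  Ema
     ┃                                  ┃  Rol
     ┃                                  ┃  Reg
     ┃                                  ┃     
     ┃                                  ┃     
     ┃                                  ┗━━━━━
━━━━━┛                                        
                                              


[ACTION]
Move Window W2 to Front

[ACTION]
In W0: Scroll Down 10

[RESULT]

       ┠─────────────────────────┨            
       ┃2024-01-15 00:00:29.859 ▲┃            
       ┃2024-01-15 00:00:34.753 ░┃            
━━━━━┓ ┃2024-01-15 00:00:36.971 ░┃            
     ┃ ┃2024-01-15 00:00:40.979 █┃            
─────┨ ┃2024-01-15 00:00:45.983 ░┃            
     ┃ ┃2024-01-15 00:00:48.877 ░┃            
     ┃ ┃2024-01-15 00:00:50.351 ▼┃      ┏━━━━━
     ┃ ┗━━━━━━━━━━━━━━━━━━━━━━━━━┛      ┃ Form
     ┃                                  ┠─────
     ┃                                  ┃> Not
     ┃                                  ┃  Pub
     ┃                                  ┃  Pho
     ┃                                  ┃  Pri
     ┃                                  ┃  Not
     ┃                                  ┃  Ema
     ┃                                  ┃  Rol
     ┃                                  ┃  Reg
     ┃                                  ┃     
     ┃                                  ┃     
     ┃                                  ┗━━━━━
━━━━━┛                                        
                                              


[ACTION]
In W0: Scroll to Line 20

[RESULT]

       ┠─────────────────────────┨            
       ┃2024-01-15 00:00:56.280 ▲┃            
       ┃2024-01-15 00:01:01.359 ░┃            
━━━━━┓ ┃2024-01-15 00:01:02.512 ░┃            
     ┃ ┃2024-01-15 00:01:04.816 ░┃            
─────┨ ┃2024-01-15 00:01:09.399 ░┃            
     ┃ ┃2024-01-15 00:01:11.088 █┃            
     ┃ ┃2024-01-15 00:01:14.475 ▼┃      ┏━━━━━
     ┃ ┗━━━━━━━━━━━━━━━━━━━━━━━━━┛      ┃ Form
     ┃                                  ┠─────
     ┃                                  ┃> Not
     ┃                                  ┃  Pub
     ┃                                  ┃  Pho
     ┃                                  ┃  Pri
     ┃                                  ┃  Not
     ┃                                  ┃  Ema
     ┃                                  ┃  Rol
     ┃                                  ┃  Reg
     ┃                                  ┃     
     ┃                                  ┃     
     ┃                                  ┗━━━━━
━━━━━┛                                        
                                              


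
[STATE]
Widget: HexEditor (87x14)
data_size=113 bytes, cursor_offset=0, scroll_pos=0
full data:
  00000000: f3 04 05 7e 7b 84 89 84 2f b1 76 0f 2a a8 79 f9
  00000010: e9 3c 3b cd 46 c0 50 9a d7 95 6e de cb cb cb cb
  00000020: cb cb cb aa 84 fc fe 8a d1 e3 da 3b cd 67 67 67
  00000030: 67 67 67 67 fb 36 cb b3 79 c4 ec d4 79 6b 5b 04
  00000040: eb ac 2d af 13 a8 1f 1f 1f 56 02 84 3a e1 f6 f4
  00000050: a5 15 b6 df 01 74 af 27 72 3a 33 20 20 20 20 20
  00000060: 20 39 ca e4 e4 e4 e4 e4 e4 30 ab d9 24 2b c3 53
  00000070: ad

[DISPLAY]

00000000  F3 04 05 7e 7b 84 89 84  2f b1 76 0f 2a a8 79 f9  |...~{.../.v.*.y.|         
00000010  e9 3c 3b cd 46 c0 50 9a  d7 95 6e de cb cb cb cb  |.<;.F.P...n.....|         
00000020  cb cb cb aa 84 fc fe 8a  d1 e3 da 3b cd 67 67 67  |...........;.ggg|         
00000030  67 67 67 67 fb 36 cb b3  79 c4 ec d4 79 6b 5b 04  |gggg.6..y...yk[.|         
00000040  eb ac 2d af 13 a8 1f 1f  1f 56 02 84 3a e1 f6 f4  |..-......V..:...|         
00000050  a5 15 b6 df 01 74 af 27  72 3a 33 20 20 20 20 20  |.....t.'r:3     |         
00000060  20 39 ca e4 e4 e4 e4 e4  e4 30 ab d9 24 2b c3 53  | 9.......0..$+.S|         
00000070  ad                                                |.               |         
                                                                                       
                                                                                       
                                                                                       
                                                                                       
                                                                                       
                                                                                       


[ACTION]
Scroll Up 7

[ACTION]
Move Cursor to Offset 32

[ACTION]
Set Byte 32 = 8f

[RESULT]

00000000  f3 04 05 7e 7b 84 89 84  2f b1 76 0f 2a a8 79 f9  |...~{.../.v.*.y.|         
00000010  e9 3c 3b cd 46 c0 50 9a  d7 95 6e de cb cb cb cb  |.<;.F.P...n.....|         
00000020  8F cb cb aa 84 fc fe 8a  d1 e3 da 3b cd 67 67 67  |...........;.ggg|         
00000030  67 67 67 67 fb 36 cb b3  79 c4 ec d4 79 6b 5b 04  |gggg.6..y...yk[.|         
00000040  eb ac 2d af 13 a8 1f 1f  1f 56 02 84 3a e1 f6 f4  |..-......V..:...|         
00000050  a5 15 b6 df 01 74 af 27  72 3a 33 20 20 20 20 20  |.....t.'r:3     |         
00000060  20 39 ca e4 e4 e4 e4 e4  e4 30 ab d9 24 2b c3 53  | 9.......0..$+.S|         
00000070  ad                                                |.               |         
                                                                                       
                                                                                       
                                                                                       
                                                                                       
                                                                                       
                                                                                       


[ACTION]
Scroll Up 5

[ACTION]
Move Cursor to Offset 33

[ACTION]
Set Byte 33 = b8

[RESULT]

00000000  f3 04 05 7e 7b 84 89 84  2f b1 76 0f 2a a8 79 f9  |...~{.../.v.*.y.|         
00000010  e9 3c 3b cd 46 c0 50 9a  d7 95 6e de cb cb cb cb  |.<;.F.P...n.....|         
00000020  8f B8 cb aa 84 fc fe 8a  d1 e3 da 3b cd 67 67 67  |...........;.ggg|         
00000030  67 67 67 67 fb 36 cb b3  79 c4 ec d4 79 6b 5b 04  |gggg.6..y...yk[.|         
00000040  eb ac 2d af 13 a8 1f 1f  1f 56 02 84 3a e1 f6 f4  |..-......V..:...|         
00000050  a5 15 b6 df 01 74 af 27  72 3a 33 20 20 20 20 20  |.....t.'r:3     |         
00000060  20 39 ca e4 e4 e4 e4 e4  e4 30 ab d9 24 2b c3 53  | 9.......0..$+.S|         
00000070  ad                                                |.               |         
                                                                                       
                                                                                       
                                                                                       
                                                                                       
                                                                                       
                                                                                       


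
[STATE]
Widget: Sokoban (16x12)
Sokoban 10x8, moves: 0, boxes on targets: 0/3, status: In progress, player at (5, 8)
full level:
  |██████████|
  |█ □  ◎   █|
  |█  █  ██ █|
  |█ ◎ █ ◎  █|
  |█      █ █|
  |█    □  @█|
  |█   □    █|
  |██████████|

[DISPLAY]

██████████      
█ □  ◎   █      
█  █  ██ █      
█ ◎ █ ◎  █      
█      █ █      
█    □  @█      
█   □    █      
██████████      
Moves: 0  0/3   
                
                
                


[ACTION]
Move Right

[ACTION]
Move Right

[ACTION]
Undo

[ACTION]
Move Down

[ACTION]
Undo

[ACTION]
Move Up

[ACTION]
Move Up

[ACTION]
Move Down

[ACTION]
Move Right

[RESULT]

██████████      
█ □  ◎   █      
█  █  ██ █      
█ ◎ █ ◎  █      
█      █@█      
█    □   █      
█   □    █      
██████████      
Moves: 3  0/3   
                
                
                


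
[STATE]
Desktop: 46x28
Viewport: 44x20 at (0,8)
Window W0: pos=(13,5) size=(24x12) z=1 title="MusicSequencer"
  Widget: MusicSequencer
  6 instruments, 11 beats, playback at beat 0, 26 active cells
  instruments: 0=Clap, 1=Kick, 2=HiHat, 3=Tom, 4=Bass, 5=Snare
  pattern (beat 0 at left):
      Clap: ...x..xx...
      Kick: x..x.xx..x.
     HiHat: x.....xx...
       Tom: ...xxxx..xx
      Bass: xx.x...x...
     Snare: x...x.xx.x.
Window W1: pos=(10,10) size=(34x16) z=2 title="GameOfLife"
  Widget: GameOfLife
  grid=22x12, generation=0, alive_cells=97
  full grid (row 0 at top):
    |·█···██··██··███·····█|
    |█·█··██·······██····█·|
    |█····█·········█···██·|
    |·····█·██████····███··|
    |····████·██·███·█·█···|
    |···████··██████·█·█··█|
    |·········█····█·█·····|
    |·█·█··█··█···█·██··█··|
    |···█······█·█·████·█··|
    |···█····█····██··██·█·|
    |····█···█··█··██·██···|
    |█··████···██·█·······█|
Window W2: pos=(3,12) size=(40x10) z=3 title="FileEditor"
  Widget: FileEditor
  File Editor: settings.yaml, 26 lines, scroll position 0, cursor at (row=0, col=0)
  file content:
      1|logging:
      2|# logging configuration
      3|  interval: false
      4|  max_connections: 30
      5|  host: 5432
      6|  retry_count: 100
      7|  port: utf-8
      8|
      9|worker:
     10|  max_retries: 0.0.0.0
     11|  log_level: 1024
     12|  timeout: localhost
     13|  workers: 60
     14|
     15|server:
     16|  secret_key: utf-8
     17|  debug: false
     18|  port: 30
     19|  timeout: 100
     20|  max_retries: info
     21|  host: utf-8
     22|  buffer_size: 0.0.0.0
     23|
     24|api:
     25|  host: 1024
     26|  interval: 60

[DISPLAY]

             ┃      ▼1234567890     ┃       
             ┃  Clap···█··██···     ┃       
          ┏━━━━━━━━━━━━━━━━━━━━━━━━━━━━━━━━┓
          ┃ GameOfLife                     ┃
   ┏━━━━━━━━━━━━━━━━━━━━━━━━━━━━━━━━━━━━━━┓┨
   ┃ FileEditor                           ┃┃
   ┠──────────────────────────────────────┨┃
   ┃█ogging:                             ▲┃┃
   ┃# logging configuration              █┃┃
   ┃  interval: false                    ░┃┃
   ┃  max_connections: 30                ░┃┃
   ┃  host: 5432                         ░┃┃
   ┃  retry_count: 100                   ▼┃┃
   ┗━━━━━━━━━━━━━━━━━━━━━━━━━━━━━━━━━━━━━━┛┃
          ┃···█······█·█·████·█··          ┃
          ┃···█····█····██··██·█·          ┃
          ┃····█···█··█··██·██···          ┃
          ┗━━━━━━━━━━━━━━━━━━━━━━━━━━━━━━━━┛
                                            
                                            


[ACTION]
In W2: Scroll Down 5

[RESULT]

             ┃      ▼1234567890     ┃       
             ┃  Clap···█··██···     ┃       
          ┏━━━━━━━━━━━━━━━━━━━━━━━━━━━━━━━━┓
          ┃ GameOfLife                     ┃
   ┏━━━━━━━━━━━━━━━━━━━━━━━━━━━━━━━━━━━━━━┓┨
   ┃ FileEditor                           ┃┃
   ┠──────────────────────────────────────┨┃
   ┃  retry_count: 100                   ▲┃┃
   ┃  port: utf-8                        ░┃┃
   ┃                                     █┃┃
   ┃worker:                              ░┃┃
   ┃  max_retries: 0.0.0.0               ░┃┃
   ┃  log_level: 1024                    ▼┃┃
   ┗━━━━━━━━━━━━━━━━━━━━━━━━━━━━━━━━━━━━━━┛┃
          ┃···█······█·█·████·█··          ┃
          ┃···█····█····██··██·█·          ┃
          ┃····█···█··█··██·██···          ┃
          ┗━━━━━━━━━━━━━━━━━━━━━━━━━━━━━━━━┛
                                            
                                            


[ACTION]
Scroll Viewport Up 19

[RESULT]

                                            
                                            
                                            
                                            
                                            
             ┏━━━━━━━━━━━━━━━━━━━━━━┓       
             ┃ MusicSequencer       ┃       
             ┠──────────────────────┨       
             ┃      ▼1234567890     ┃       
             ┃  Clap···█··██···     ┃       
          ┏━━━━━━━━━━━━━━━━━━━━━━━━━━━━━━━━┓
          ┃ GameOfLife                     ┃
   ┏━━━━━━━━━━━━━━━━━━━━━━━━━━━━━━━━━━━━━━┓┨
   ┃ FileEditor                           ┃┃
   ┠──────────────────────────────────────┨┃
   ┃  retry_count: 100                   ▲┃┃
   ┃  port: utf-8                        ░┃┃
   ┃                                     █┃┃
   ┃worker:                              ░┃┃
   ┃  max_retries: 0.0.0.0               ░┃┃


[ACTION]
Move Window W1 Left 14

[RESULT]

                                            
                                            
                                            
                                            
                                            
             ┏━━━━━━━━━━━━━━━━━━━━━━┓       
             ┃ MusicSequencer       ┃       
             ┠──────────────────────┨       
             ┃      ▼1234567890     ┃       
             ┃  Clap···█··██···     ┃       
┏━━━━━━━━━━━━━━━━━━━━━━━━━━━━━━━━┓  ┃       
┃ GameOfLife                     ┃  ┃       
┠──┏━━━━━━━━━━━━━━━━━━━━━━━━━━━━━━━━━━━━━━┓ 
┃Ge┃ FileEditor                           ┃ 
┃·█┠──────────────────────────────────────┨ 
┃█·┃  retry_count: 100                   ▲┃ 
┃█·┃  port: utf-8                        ░┃ 
┃··┃                                     █┃ 
┃··┃worker:                              ░┃ 
┃··┃  max_retries: 0.0.0.0               ░┃ 


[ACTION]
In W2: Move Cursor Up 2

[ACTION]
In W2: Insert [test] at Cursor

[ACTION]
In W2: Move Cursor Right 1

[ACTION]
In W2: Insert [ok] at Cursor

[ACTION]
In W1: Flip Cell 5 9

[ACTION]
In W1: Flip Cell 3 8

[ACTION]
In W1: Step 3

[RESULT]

                                            
                                            
                                            
                                            
                                            
             ┏━━━━━━━━━━━━━━━━━━━━━━┓       
             ┃ MusicSequencer       ┃       
             ┠──────────────────────┨       
             ┃      ▼1234567890     ┃       
             ┃  Clap···█··██···     ┃       
┏━━━━━━━━━━━━━━━━━━━━━━━━━━━━━━━━┓  ┃       
┃ GameOfLife                     ┃  ┃       
┠──┏━━━━━━━━━━━━━━━━━━━━━━━━━━━━━━━━━━━━━━┓ 
┃Ge┃ FileEditor                           ┃ 
┃··┠──────────────────────────────────────┨ 
┃··┃  retry_count: 100                   ▲┃ 
┃··┃  port: utf-8                        ░┃ 
┃··┃                                     █┃ 
┃··┃worker:                              ░┃ 
┃··┃  max_retries: 0.0.0.0               ░┃ 


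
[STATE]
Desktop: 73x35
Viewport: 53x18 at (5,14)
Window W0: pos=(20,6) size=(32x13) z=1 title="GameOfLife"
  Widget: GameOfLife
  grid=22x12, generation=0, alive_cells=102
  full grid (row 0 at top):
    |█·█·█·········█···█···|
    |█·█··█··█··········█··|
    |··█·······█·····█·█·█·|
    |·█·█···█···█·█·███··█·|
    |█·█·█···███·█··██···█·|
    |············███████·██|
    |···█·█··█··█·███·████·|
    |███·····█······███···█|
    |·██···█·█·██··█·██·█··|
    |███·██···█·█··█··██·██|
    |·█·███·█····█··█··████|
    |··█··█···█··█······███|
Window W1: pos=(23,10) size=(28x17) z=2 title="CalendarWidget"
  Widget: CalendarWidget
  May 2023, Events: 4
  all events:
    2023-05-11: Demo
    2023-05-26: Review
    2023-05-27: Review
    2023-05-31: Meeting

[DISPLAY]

               ┃··┃Mo Tu We Th Fr Sa Su      ┃┃      
               ┃██┃ 1  2  3  4  5  6  7      ┃┃      
               ┃·█┃ 8  9 10 11* 12 13 14     ┃┃      
               ┃██┃15 16 17 18 19 20 21      ┃┃      
               ┗━━┃22 23 24 25 26* 27* 28    ┃┛      
                  ┃29 30 31*                 ┃       
                  ┃                          ┃       
                  ┃                          ┃       
                  ┃                          ┃       
                  ┃                          ┃       
                  ┃                          ┃       
                  ┃                          ┃       
                  ┗━━━━━━━━━━━━━━━━━━━━━━━━━━┛       
                                                     
                                                     
                                                     
                                                     
                                                     


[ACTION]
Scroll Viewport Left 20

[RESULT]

                    ┃··┃Mo Tu We Th Fr Sa Su      ┃┃ 
                    ┃██┃ 1  2  3  4  5  6  7      ┃┃ 
                    ┃·█┃ 8  9 10 11* 12 13 14     ┃┃ 
                    ┃██┃15 16 17 18 19 20 21      ┃┃ 
                    ┗━━┃22 23 24 25 26* 27* 28    ┃┛ 
                       ┃29 30 31*                 ┃  
                       ┃                          ┃  
                       ┃                          ┃  
                       ┃                          ┃  
                       ┃                          ┃  
                       ┃                          ┃  
                       ┃                          ┃  
                       ┗━━━━━━━━━━━━━━━━━━━━━━━━━━┛  
                                                     
                                                     
                                                     
                                                     
                                                     


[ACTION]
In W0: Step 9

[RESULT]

                    ┃··┃Mo Tu We Th Fr Sa Su      ┃┃ 
                    ┃··┃ 1  2  3  4  5  6  7      ┃┃ 
                    ┃··┃ 8  9 10 11* 12 13 14     ┃┃ 
                    ┃··┃15 16 17 18 19 20 21      ┃┃ 
                    ┗━━┃22 23 24 25 26* 27* 28    ┃┛ 
                       ┃29 30 31*                 ┃  
                       ┃                          ┃  
                       ┃                          ┃  
                       ┃                          ┃  
                       ┃                          ┃  
                       ┃                          ┃  
                       ┃                          ┃  
                       ┗━━━━━━━━━━━━━━━━━━━━━━━━━━┛  
                                                     
                                                     
                                                     
                                                     
                                                     


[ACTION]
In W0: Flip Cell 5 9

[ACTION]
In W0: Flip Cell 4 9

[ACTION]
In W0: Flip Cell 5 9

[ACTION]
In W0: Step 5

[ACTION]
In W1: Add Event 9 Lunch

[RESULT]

                    ┃··┃Mo Tu We Th Fr Sa Su      ┃┃ 
                    ┃··┃ 1  2  3  4  5  6  7      ┃┃ 
                    ┃··┃ 8  9* 10 11* 12 13 14    ┃┃ 
                    ┃··┃15 16 17 18 19 20 21      ┃┃ 
                    ┗━━┃22 23 24 25 26* 27* 28    ┃┛ 
                       ┃29 30 31*                 ┃  
                       ┃                          ┃  
                       ┃                          ┃  
                       ┃                          ┃  
                       ┃                          ┃  
                       ┃                          ┃  
                       ┃                          ┃  
                       ┗━━━━━━━━━━━━━━━━━━━━━━━━━━┛  
                                                     
                                                     
                                                     
                                                     
                                                     


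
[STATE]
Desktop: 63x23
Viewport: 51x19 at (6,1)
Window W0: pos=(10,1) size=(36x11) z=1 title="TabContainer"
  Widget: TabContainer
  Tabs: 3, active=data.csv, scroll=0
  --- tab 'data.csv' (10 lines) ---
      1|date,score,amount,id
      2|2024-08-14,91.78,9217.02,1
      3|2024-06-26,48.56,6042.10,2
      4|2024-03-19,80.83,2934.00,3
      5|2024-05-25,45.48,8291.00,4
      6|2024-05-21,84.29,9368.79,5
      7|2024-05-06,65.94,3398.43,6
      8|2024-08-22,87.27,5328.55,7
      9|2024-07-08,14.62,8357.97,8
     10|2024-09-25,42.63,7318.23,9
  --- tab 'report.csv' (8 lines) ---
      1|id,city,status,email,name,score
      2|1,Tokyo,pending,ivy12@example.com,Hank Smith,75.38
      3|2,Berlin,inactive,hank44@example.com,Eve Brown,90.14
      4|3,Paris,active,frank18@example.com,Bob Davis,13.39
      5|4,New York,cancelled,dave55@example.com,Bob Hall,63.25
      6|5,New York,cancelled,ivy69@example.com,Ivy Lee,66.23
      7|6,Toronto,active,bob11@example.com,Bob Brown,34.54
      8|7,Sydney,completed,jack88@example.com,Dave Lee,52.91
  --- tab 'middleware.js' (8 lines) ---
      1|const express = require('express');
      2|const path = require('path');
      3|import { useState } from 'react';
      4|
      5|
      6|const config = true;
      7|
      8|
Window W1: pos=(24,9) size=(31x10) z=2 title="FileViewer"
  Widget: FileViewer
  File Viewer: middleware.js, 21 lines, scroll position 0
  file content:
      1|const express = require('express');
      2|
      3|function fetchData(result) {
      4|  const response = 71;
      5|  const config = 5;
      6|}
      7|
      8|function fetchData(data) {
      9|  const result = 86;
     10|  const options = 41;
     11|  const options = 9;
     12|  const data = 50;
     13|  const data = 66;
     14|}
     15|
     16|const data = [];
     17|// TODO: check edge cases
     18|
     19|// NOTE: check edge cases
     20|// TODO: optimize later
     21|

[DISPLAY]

    ┏━━━━━━━━━━━━━━━━━━━━━━━━━━━━━━━━━━┓           
    ┃ TabContainer                     ┃           
    ┠──────────────────────────────────┨           
    ┃[data.csv]│ report.csv │ middlewar┃           
    ┃──────────────────────────────────┃           
    ┃date,score,amount,id              ┃           
    ┃2024-08-14,91.78,9217.02,1        ┃           
    ┃2024-06-26,48.56,6042.10,2        ┃           
    ┃2024-03-19,80┏━━━━━━━━━━━━━━━━━━━━━━━━━━━━━┓  
    ┃2024-05-25,45┃ FileViewer                  ┃  
    ┗━━━━━━━━━━━━━┠─────────────────────────────┨  
                  ┃const express = require('exp▲┃  
                  ┃                            █┃  
                  ┃function fetchData(result) {░┃  
                  ┃  const response = 71;      ░┃  
                  ┃  const config = 5;         ░┃  
                  ┃}                           ▼┃  
                  ┗━━━━━━━━━━━━━━━━━━━━━━━━━━━━━┛  
                                                   


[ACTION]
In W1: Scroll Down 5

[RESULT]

    ┏━━━━━━━━━━━━━━━━━━━━━━━━━━━━━━━━━━┓           
    ┃ TabContainer                     ┃           
    ┠──────────────────────────────────┨           
    ┃[data.csv]│ report.csv │ middlewar┃           
    ┃──────────────────────────────────┃           
    ┃date,score,amount,id              ┃           
    ┃2024-08-14,91.78,9217.02,1        ┃           
    ┃2024-06-26,48.56,6042.10,2        ┃           
    ┃2024-03-19,80┏━━━━━━━━━━━━━━━━━━━━━━━━━━━━━┓  
    ┃2024-05-25,45┃ FileViewer                  ┃  
    ┗━━━━━━━━━━━━━┠─────────────────────────────┨  
                  ┃}                           ▲┃  
                  ┃                            ░┃  
                  ┃function fetchData(data) {  █┃  
                  ┃  const result = 86;        ░┃  
                  ┃  const options = 41;       ░┃  
                  ┃  const options = 9;        ▼┃  
                  ┗━━━━━━━━━━━━━━━━━━━━━━━━━━━━━┛  
                                                   


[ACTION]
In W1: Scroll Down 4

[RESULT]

    ┏━━━━━━━━━━━━━━━━━━━━━━━━━━━━━━━━━━┓           
    ┃ TabContainer                     ┃           
    ┠──────────────────────────────────┨           
    ┃[data.csv]│ report.csv │ middlewar┃           
    ┃──────────────────────────────────┃           
    ┃date,score,amount,id              ┃           
    ┃2024-08-14,91.78,9217.02,1        ┃           
    ┃2024-06-26,48.56,6042.10,2        ┃           
    ┃2024-03-19,80┏━━━━━━━━━━━━━━━━━━━━━━━━━━━━━┓  
    ┃2024-05-25,45┃ FileViewer                  ┃  
    ┗━━━━━━━━━━━━━┠─────────────────────────────┨  
                  ┃  const options = 41;       ▲┃  
                  ┃  const options = 9;        ░┃  
                  ┃  const data = 50;          ░┃  
                  ┃  const data = 66;          █┃  
                  ┃}                           ░┃  
                  ┃                            ▼┃  
                  ┗━━━━━━━━━━━━━━━━━━━━━━━━━━━━━┛  
                                                   


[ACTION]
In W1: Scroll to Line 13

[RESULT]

    ┏━━━━━━━━━━━━━━━━━━━━━━━━━━━━━━━━━━┓           
    ┃ TabContainer                     ┃           
    ┠──────────────────────────────────┨           
    ┃[data.csv]│ report.csv │ middlewar┃           
    ┃──────────────────────────────────┃           
    ┃date,score,amount,id              ┃           
    ┃2024-08-14,91.78,9217.02,1        ┃           
    ┃2024-06-26,48.56,6042.10,2        ┃           
    ┃2024-03-19,80┏━━━━━━━━━━━━━━━━━━━━━━━━━━━━━┓  
    ┃2024-05-25,45┃ FileViewer                  ┃  
    ┗━━━━━━━━━━━━━┠─────────────────────────────┨  
                  ┃  const data = 66;          ▲┃  
                  ┃}                           ░┃  
                  ┃                            ░┃  
                  ┃const data = [];            ░┃  
                  ┃// TODO: check edge cases   █┃  
                  ┃                            ▼┃  
                  ┗━━━━━━━━━━━━━━━━━━━━━━━━━━━━━┛  
                                                   


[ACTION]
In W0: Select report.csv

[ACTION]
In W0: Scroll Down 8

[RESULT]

    ┏━━━━━━━━━━━━━━━━━━━━━━━━━━━━━━━━━━┓           
    ┃ TabContainer                     ┃           
    ┠──────────────────────────────────┨           
    ┃ data.csv │[report.csv]│ middlewar┃           
    ┃──────────────────────────────────┃           
    ┃7,Sydney,completed,jack88@example.┃           
    ┃                                  ┃           
    ┃                                  ┃           
    ┃             ┏━━━━━━━━━━━━━━━━━━━━━━━━━━━━━┓  
    ┃             ┃ FileViewer                  ┃  
    ┗━━━━━━━━━━━━━┠─────────────────────────────┨  
                  ┃  const data = 66;          ▲┃  
                  ┃}                           ░┃  
                  ┃                            ░┃  
                  ┃const data = [];            ░┃  
                  ┃// TODO: check edge cases   █┃  
                  ┃                            ▼┃  
                  ┗━━━━━━━━━━━━━━━━━━━━━━━━━━━━━┛  
                                                   
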